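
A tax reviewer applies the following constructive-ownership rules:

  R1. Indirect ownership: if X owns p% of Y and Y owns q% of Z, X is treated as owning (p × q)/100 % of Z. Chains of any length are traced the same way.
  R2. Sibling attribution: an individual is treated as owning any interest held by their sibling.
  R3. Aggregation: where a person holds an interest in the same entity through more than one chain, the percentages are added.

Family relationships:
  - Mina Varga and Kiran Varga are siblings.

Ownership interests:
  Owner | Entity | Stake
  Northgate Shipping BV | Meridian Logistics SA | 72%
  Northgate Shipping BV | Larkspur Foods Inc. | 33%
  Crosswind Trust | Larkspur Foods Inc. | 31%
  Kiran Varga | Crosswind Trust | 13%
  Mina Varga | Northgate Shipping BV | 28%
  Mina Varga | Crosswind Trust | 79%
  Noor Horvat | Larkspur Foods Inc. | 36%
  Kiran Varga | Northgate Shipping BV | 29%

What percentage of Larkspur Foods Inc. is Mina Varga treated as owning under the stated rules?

By sibling attribution (R2), Mina Varga is treated as also owning Kiran Varga's interest in Crosswind Trust, giving 79% + 13% = 92%.
By sibling attribution (R2), Mina Varga is treated as also owning Kiran Varga's interest in Northgate Shipping BV, giving 28% + 29% = 57%.
Chain via Crosswind Trust (R1): 92% × 31% = 28.52% of Larkspur Foods Inc.
Chain via Northgate Shipping BV (R1): 57% × 33% = 18.81% of Larkspur Foods Inc.
Aggregating (R3): 28.52% + 18.81% = 47.33%.

47.33%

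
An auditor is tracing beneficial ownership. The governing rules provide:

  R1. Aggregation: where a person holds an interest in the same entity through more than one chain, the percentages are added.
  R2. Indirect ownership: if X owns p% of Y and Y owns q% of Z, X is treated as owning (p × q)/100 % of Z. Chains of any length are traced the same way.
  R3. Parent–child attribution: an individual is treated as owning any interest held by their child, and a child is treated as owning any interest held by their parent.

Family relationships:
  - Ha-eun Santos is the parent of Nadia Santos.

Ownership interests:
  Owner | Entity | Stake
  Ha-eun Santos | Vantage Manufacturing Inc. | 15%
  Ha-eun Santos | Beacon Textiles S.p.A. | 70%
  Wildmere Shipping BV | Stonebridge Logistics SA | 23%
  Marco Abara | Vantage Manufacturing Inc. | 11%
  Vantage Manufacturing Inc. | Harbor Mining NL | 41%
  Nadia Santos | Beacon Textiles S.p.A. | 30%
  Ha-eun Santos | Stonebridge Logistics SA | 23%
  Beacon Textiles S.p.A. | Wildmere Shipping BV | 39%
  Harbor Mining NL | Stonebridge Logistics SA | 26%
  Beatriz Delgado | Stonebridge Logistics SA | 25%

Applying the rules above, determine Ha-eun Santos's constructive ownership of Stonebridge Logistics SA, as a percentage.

33.569%

By parent–child attribution (R3), Ha-eun Santos is treated as also owning Nadia Santos's interest in Beacon Textiles S.p.A, giving 70% + 30% = 100%.
Chain via Beacon Textiles S.p.A. → Wildmere Shipping BV (R2): 100% × 39% × 23% = 8.97% of Stonebridge Logistics SA.
Chain via Vantage Manufacturing Inc. → Harbor Mining NL (R2): 15% × 41% × 26% = 1.599% of Stonebridge Logistics SA.
Direct interest in Stonebridge Logistics SA: 23%.
Aggregating (R1): 8.97% + 1.599% + 23% = 33.569%.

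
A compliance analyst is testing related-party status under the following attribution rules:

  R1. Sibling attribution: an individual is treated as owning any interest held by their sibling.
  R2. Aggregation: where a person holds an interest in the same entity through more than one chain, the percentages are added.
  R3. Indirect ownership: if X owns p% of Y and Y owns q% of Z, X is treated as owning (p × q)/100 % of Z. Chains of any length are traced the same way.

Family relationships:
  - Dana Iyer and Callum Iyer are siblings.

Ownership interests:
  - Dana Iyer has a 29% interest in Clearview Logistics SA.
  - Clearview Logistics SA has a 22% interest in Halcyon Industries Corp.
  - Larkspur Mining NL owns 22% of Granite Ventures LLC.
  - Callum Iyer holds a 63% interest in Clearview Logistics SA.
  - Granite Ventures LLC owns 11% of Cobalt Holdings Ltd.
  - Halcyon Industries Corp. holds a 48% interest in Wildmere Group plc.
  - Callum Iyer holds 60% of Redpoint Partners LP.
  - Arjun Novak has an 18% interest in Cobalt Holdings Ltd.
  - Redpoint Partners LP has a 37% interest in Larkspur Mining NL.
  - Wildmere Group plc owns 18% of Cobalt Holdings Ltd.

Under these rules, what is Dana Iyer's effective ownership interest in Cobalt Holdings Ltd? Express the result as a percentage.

2.285976%

By sibling attribution (R1), Dana Iyer is treated as also owning Callum Iyer's interest in Clearview Logistics SA, giving 29% + 63% = 92%.
By sibling attribution (R1), Dana Iyer is treated as owning Callum Iyer's 60% interest in Redpoint Partners LP.
Chain via Clearview Logistics SA → Halcyon Industries Corp. → Wildmere Group plc (R3): 92% × 22% × 48% × 18% = 1.748736% of Cobalt Holdings Ltd.
Chain via Redpoint Partners LP → Larkspur Mining NL → Granite Ventures LLC (R3): 60% × 37% × 22% × 11% = 0.53724% of Cobalt Holdings Ltd.
Aggregating (R2): 1.748736% + 0.53724% = 2.285976%.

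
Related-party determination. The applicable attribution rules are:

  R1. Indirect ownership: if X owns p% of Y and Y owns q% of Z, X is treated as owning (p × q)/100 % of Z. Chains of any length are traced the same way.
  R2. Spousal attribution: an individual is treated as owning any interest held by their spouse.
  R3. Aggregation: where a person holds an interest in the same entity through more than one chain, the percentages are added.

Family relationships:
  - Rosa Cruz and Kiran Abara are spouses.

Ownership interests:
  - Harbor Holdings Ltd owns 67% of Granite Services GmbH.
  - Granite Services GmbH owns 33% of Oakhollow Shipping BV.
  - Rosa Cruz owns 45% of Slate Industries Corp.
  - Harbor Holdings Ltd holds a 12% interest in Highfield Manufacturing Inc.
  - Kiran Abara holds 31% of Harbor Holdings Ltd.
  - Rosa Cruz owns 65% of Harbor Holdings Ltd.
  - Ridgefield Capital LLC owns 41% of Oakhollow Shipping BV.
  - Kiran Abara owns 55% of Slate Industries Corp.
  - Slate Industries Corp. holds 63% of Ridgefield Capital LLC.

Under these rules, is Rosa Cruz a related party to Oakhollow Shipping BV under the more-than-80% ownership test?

No

By spousal attribution (R2), Rosa Cruz is treated as also owning Kiran Abara's interest in Harbor Holdings Ltd, giving 65% + 31% = 96%.
By spousal attribution (R2), Rosa Cruz is treated as also owning Kiran Abara's interest in Slate Industries Corp, giving 45% + 55% = 100%.
Chain via Harbor Holdings Ltd → Granite Services GmbH (R1): 96% × 67% × 33% = 21.2256% of Oakhollow Shipping BV.
Chain via Slate Industries Corp. → Ridgefield Capital LLC (R1): 100% × 63% × 41% = 25.83% of Oakhollow Shipping BV.
Aggregating (R3): 21.2256% + 25.83% = 47.0556%.
47.0556% does not exceed the 80% threshold, so Rosa is not a related party to Oakhollow Shipping BV.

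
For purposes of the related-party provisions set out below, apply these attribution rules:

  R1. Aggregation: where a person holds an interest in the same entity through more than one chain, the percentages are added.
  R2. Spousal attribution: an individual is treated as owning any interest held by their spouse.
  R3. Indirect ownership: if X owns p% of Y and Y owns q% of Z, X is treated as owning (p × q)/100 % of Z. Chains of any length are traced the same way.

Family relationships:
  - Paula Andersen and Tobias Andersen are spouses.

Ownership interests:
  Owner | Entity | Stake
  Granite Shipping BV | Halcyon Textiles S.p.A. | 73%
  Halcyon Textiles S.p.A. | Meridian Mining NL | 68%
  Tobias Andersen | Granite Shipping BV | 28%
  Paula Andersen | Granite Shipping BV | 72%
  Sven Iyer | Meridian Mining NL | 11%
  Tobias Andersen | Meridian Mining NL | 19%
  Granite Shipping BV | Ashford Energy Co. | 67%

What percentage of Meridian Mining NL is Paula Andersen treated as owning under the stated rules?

68.64%

By spousal attribution (R2), Paula Andersen is treated as also owning Tobias Andersen's interest in Granite Shipping BV, giving 72% + 28% = 100%.
By spousal attribution (R2), Paula Andersen is treated as owning Tobias Andersen's 19% interest in Meridian Mining NL.
Chain via Granite Shipping BV → Halcyon Textiles S.p.A. (R3): 100% × 73% × 68% = 49.64% of Meridian Mining NL.
Direct interest in Meridian Mining NL: 19%.
Aggregating (R1): 49.64% + 19% = 68.64%.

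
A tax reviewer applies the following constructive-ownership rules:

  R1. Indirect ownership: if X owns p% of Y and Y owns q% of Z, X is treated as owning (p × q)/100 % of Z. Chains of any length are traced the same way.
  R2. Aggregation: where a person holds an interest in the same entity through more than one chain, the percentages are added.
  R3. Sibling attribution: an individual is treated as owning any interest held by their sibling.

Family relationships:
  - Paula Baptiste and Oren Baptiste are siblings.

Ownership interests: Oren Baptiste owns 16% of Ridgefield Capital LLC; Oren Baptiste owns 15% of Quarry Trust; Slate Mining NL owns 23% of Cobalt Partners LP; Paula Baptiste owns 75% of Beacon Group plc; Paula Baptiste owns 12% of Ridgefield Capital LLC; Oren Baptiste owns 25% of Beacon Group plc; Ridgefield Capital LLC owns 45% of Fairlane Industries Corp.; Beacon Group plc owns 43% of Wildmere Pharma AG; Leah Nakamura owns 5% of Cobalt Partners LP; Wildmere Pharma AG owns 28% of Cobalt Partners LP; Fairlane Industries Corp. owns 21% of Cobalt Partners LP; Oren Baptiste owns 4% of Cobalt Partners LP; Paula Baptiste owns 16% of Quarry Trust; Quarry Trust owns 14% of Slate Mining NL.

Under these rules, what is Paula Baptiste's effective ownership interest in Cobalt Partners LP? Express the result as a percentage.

19.6842%

By sibling attribution (R3), Paula Baptiste is treated as also owning Oren Baptiste's interest in Quarry Trust, giving 16% + 15% = 31%.
By sibling attribution (R3), Paula Baptiste is treated as also owning Oren Baptiste's interest in Ridgefield Capital LLC, giving 12% + 16% = 28%.
By sibling attribution (R3), Paula Baptiste is treated as also owning Oren Baptiste's interest in Beacon Group plc, giving 75% + 25% = 100%.
By sibling attribution (R3), Paula Baptiste is treated as owning Oren Baptiste's 4% interest in Cobalt Partners LP.
Chain via Quarry Trust → Slate Mining NL (R1): 31% × 14% × 23% = 0.9982% of Cobalt Partners LP.
Chain via Ridgefield Capital LLC → Fairlane Industries Corp. (R1): 28% × 45% × 21% = 2.646% of Cobalt Partners LP.
Chain via Beacon Group plc → Wildmere Pharma AG (R1): 100% × 43% × 28% = 12.04% of Cobalt Partners LP.
Direct interest in Cobalt Partners LP: 4%.
Aggregating (R2): 0.9982% + 2.646% + 12.04% + 4% = 19.6842%.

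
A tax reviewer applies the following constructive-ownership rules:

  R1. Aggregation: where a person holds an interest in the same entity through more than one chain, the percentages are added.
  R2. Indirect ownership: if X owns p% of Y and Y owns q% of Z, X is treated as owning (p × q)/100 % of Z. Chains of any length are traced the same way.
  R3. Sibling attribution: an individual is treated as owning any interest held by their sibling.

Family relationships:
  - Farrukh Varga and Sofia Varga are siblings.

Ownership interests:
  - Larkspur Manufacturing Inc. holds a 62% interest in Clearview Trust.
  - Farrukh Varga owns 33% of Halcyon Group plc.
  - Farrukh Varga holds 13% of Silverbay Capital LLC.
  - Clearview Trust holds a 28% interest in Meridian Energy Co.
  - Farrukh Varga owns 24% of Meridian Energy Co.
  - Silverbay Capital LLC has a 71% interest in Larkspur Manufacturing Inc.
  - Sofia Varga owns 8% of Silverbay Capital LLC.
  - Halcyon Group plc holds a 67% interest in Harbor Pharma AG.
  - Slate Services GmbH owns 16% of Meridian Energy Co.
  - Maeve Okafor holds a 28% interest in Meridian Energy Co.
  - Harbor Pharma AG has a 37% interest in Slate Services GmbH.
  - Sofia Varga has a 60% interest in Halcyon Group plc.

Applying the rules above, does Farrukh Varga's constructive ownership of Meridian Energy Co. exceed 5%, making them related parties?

Yes

By sibling attribution (R3), Farrukh Varga is treated as also owning Sofia Varga's interest in Silverbay Capital LLC, giving 13% + 8% = 21%.
By sibling attribution (R3), Farrukh Varga is treated as also owning Sofia Varga's interest in Halcyon Group plc, giving 33% + 60% = 93%.
Chain via Silverbay Capital LLC → Larkspur Manufacturing Inc. → Clearview Trust (R2): 21% × 71% × 62% × 28% = 2.588376% of Meridian Energy Co.
Chain via Halcyon Group plc → Harbor Pharma AG → Slate Services GmbH (R2): 93% × 67% × 37% × 16% = 3.688752% of Meridian Energy Co.
Direct interest in Meridian Energy Co: 24%.
Aggregating (R1): 2.588376% + 3.688752% + 24% = 30.277128%.
30.277128% exceeds the 5% threshold, so Farrukh is a related party to Meridian Energy Co.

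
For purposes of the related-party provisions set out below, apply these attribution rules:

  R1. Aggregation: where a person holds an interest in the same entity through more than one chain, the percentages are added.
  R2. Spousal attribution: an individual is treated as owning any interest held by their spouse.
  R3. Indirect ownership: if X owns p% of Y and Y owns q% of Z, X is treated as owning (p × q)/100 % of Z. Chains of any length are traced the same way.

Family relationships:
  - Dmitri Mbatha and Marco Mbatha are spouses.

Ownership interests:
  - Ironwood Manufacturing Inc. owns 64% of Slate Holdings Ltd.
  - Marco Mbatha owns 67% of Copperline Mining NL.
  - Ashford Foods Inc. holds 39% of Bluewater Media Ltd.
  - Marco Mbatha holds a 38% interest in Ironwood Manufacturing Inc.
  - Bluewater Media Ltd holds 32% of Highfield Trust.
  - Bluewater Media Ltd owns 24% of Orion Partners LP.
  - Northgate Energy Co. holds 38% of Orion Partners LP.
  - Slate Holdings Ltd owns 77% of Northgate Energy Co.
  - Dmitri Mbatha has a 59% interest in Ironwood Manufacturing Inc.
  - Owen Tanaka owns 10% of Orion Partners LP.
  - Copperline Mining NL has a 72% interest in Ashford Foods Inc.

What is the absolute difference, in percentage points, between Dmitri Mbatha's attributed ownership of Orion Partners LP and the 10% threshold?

12.679872

By spousal attribution (R2), Dmitri Mbatha is treated as also owning Marco Mbatha's interest in Ironwood Manufacturing Inc, giving 59% + 38% = 97%.
By spousal attribution (R2), Dmitri Mbatha is treated as owning Marco Mbatha's 67% interest in Copperline Mining NL.
Chain via Ironwood Manufacturing Inc. → Slate Holdings Ltd → Northgate Energy Co. (R3): 97% × 64% × 77% × 38% = 18.164608% of Orion Partners LP.
Chain via Copperline Mining NL → Ashford Foods Inc. → Bluewater Media Ltd (R3): 67% × 72% × 39% × 24% = 4.515264% of Orion Partners LP.
Aggregating (R1): 18.164608% + 4.515264% = 22.679872%.
22.679872% exceeds the 10% threshold by 12.679872 percentage points.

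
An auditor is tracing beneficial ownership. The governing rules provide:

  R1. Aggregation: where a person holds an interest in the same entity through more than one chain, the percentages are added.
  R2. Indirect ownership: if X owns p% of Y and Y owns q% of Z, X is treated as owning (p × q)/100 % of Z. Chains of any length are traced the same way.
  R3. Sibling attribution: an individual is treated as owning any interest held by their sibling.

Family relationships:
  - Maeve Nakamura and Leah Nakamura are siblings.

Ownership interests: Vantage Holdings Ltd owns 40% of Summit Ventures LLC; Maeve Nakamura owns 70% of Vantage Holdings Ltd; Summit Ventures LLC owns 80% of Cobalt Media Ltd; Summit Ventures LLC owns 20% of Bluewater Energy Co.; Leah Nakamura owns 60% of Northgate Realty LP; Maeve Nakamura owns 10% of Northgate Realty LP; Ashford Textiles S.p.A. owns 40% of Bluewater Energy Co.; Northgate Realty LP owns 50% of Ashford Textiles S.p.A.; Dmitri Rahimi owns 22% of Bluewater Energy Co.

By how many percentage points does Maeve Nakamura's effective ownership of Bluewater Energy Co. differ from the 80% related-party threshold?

60.4

By sibling attribution (R3), Maeve Nakamura is treated as also owning Leah Nakamura's interest in Northgate Realty LP, giving 10% + 60% = 70%.
Chain via Vantage Holdings Ltd → Summit Ventures LLC (R2): 70% × 40% × 20% = 5.6% of Bluewater Energy Co.
Chain via Northgate Realty LP → Ashford Textiles S.p.A. (R2): 70% × 50% × 40% = 14% of Bluewater Energy Co.
Aggregating (R1): 5.6% + 14% = 19.6%.
19.6% falls short of the 80% threshold by 60.4 percentage points.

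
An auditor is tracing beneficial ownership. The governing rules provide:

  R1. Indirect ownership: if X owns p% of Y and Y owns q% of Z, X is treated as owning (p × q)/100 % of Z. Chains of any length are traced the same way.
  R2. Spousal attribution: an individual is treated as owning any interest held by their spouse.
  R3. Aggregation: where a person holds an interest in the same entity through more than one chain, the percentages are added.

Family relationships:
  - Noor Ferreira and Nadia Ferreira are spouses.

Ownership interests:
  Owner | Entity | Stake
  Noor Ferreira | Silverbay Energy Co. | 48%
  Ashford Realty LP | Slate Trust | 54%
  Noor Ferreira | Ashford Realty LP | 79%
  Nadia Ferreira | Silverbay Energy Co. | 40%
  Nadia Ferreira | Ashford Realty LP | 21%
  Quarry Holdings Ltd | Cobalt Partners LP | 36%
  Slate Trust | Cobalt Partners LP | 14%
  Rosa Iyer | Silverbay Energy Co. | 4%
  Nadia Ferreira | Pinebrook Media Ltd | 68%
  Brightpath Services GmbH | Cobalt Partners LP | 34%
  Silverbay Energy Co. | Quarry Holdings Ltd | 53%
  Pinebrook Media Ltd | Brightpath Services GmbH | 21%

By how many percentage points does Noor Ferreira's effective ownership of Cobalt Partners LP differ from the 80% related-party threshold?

By spousal attribution (R2), Noor Ferreira is treated as also owning Nadia Ferreira's interest in Silverbay Energy Co, giving 48% + 40% = 88%.
By spousal attribution (R2), Noor Ferreira is treated as also owning Nadia Ferreira's interest in Ashford Realty LP, giving 79% + 21% = 100%.
By spousal attribution (R2), Noor Ferreira is treated as owning Nadia Ferreira's 68% interest in Pinebrook Media Ltd.
Chain via Silverbay Energy Co. → Quarry Holdings Ltd (R1): 88% × 53% × 36% = 16.7904% of Cobalt Partners LP.
Chain via Ashford Realty LP → Slate Trust (R1): 100% × 54% × 14% = 7.56% of Cobalt Partners LP.
Chain via Pinebrook Media Ltd → Brightpath Services GmbH (R1): 68% × 21% × 34% = 4.8552% of Cobalt Partners LP.
Aggregating (R3): 16.7904% + 7.56% + 4.8552% = 29.2056%.
29.2056% falls short of the 80% threshold by 50.7944 percentage points.

50.7944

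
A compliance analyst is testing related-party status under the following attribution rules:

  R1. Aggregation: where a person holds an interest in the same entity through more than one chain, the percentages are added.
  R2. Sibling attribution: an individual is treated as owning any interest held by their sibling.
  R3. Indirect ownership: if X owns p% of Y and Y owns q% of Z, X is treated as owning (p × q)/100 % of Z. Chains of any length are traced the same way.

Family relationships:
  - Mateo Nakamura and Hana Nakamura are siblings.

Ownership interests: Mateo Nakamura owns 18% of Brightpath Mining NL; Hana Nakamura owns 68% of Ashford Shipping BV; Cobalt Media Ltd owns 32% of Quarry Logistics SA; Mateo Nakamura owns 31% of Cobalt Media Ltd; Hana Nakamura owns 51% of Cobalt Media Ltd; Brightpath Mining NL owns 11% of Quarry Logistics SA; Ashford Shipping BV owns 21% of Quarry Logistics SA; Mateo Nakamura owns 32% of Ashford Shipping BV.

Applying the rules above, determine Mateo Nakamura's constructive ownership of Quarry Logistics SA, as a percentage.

By sibling attribution (R2), Mateo Nakamura is treated as also owning Hana Nakamura's interest in Ashford Shipping BV, giving 32% + 68% = 100%.
By sibling attribution (R2), Mateo Nakamura is treated as also owning Hana Nakamura's interest in Cobalt Media Ltd, giving 31% + 51% = 82%.
Chain via Brightpath Mining NL (R3): 18% × 11% = 1.98% of Quarry Logistics SA.
Chain via Ashford Shipping BV (R3): 100% × 21% = 21% of Quarry Logistics SA.
Chain via Cobalt Media Ltd (R3): 82% × 32% = 26.24% of Quarry Logistics SA.
Aggregating (R1): 1.98% + 21% + 26.24% = 49.22%.

49.22%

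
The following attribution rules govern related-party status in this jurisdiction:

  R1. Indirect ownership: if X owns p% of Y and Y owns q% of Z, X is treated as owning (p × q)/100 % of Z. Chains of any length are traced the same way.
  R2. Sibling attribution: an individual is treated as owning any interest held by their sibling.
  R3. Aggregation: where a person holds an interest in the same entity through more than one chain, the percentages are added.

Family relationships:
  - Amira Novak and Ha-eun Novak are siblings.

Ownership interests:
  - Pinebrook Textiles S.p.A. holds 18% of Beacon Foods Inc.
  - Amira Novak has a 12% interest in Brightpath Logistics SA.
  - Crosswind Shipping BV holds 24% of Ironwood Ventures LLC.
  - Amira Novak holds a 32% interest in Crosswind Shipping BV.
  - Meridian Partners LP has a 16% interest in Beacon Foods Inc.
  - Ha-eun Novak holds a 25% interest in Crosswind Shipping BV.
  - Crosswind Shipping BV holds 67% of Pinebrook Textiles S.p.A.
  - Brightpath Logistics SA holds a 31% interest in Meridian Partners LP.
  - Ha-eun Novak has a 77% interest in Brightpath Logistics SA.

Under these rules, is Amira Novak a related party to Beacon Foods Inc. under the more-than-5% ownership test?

Yes

By sibling attribution (R2), Amira Novak is treated as also owning Ha-eun Novak's interest in Brightpath Logistics SA, giving 12% + 77% = 89%.
By sibling attribution (R2), Amira Novak is treated as also owning Ha-eun Novak's interest in Crosswind Shipping BV, giving 32% + 25% = 57%.
Chain via Brightpath Logistics SA → Meridian Partners LP (R1): 89% × 31% × 16% = 4.4144% of Beacon Foods Inc.
Chain via Crosswind Shipping BV → Pinebrook Textiles S.p.A. (R1): 57% × 67% × 18% = 6.8742% of Beacon Foods Inc.
Aggregating (R3): 4.4144% + 6.8742% = 11.2886%.
11.2886% exceeds the 5% threshold, so Amira is a related party to Beacon Foods Inc.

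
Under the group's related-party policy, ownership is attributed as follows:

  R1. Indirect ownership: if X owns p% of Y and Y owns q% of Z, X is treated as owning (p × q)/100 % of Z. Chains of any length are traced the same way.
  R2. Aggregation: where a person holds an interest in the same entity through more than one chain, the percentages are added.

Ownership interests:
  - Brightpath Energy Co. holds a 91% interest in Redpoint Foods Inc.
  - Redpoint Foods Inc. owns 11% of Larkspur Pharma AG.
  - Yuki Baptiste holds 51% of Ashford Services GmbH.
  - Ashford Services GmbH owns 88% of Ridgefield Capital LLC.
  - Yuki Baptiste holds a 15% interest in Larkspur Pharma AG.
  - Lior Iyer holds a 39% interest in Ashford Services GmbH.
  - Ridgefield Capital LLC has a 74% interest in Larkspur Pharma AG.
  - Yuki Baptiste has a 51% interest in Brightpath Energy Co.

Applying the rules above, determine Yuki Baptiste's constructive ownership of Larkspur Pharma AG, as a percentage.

53.3163%

Chain via Ashford Services GmbH → Ridgefield Capital LLC (R1): 51% × 88% × 74% = 33.2112% of Larkspur Pharma AG.
Chain via Brightpath Energy Co. → Redpoint Foods Inc. (R1): 51% × 91% × 11% = 5.1051% of Larkspur Pharma AG.
Direct interest in Larkspur Pharma AG: 15%.
Aggregating (R2): 33.2112% + 5.1051% + 15% = 53.3163%.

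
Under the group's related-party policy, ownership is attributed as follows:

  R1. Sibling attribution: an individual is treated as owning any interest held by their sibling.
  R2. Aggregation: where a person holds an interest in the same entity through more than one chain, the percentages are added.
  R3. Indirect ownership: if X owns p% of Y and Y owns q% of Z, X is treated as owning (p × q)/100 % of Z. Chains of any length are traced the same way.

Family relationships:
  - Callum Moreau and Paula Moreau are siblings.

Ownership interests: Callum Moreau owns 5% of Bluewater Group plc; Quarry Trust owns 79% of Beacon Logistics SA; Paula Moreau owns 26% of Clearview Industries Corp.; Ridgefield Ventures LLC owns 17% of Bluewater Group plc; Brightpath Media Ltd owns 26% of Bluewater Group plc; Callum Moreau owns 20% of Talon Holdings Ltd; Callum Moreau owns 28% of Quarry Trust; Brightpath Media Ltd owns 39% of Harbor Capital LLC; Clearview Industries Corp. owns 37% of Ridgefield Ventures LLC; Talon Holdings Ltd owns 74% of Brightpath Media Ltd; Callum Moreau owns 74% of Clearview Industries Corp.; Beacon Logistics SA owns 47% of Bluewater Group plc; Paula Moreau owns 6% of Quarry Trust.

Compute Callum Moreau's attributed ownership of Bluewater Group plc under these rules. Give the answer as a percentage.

27.7622%

By sibling attribution (R1), Callum Moreau is treated as also owning Paula Moreau's interest in Clearview Industries Corp, giving 74% + 26% = 100%.
By sibling attribution (R1), Callum Moreau is treated as also owning Paula Moreau's interest in Quarry Trust, giving 28% + 6% = 34%.
Chain via Talon Holdings Ltd → Brightpath Media Ltd (R3): 20% × 74% × 26% = 3.848% of Bluewater Group plc.
Chain via Clearview Industries Corp. → Ridgefield Ventures LLC (R3): 100% × 37% × 17% = 6.29% of Bluewater Group plc.
Chain via Quarry Trust → Beacon Logistics SA (R3): 34% × 79% × 47% = 12.6242% of Bluewater Group plc.
Direct interest in Bluewater Group plc: 5%.
Aggregating (R2): 3.848% + 6.29% + 12.6242% + 5% = 27.7622%.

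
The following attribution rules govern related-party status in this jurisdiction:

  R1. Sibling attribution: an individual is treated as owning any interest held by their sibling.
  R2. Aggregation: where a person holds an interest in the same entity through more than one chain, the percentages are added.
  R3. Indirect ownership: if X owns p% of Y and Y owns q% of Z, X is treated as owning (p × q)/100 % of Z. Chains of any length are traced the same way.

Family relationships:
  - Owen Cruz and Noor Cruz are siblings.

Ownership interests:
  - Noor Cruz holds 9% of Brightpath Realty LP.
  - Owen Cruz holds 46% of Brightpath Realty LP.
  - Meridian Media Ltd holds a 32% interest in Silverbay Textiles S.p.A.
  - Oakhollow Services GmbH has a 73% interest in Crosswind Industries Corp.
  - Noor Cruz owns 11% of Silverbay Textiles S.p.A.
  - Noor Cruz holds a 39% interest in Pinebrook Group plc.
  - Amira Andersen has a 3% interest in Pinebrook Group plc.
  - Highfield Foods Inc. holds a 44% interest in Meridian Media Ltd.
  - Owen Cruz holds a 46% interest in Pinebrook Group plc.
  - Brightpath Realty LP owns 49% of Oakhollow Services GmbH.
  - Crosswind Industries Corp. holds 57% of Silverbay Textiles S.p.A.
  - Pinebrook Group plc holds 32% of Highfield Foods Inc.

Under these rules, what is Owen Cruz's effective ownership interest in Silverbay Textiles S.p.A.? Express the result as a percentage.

By sibling attribution (R1), Owen Cruz is treated as also owning Noor Cruz's interest in Brightpath Realty LP, giving 46% + 9% = 55%.
By sibling attribution (R1), Owen Cruz is treated as also owning Noor Cruz's interest in Pinebrook Group plc, giving 46% + 39% = 85%.
By sibling attribution (R1), Owen Cruz is treated as owning Noor Cruz's 11% interest in Silverbay Textiles S.p.A.
Chain via Brightpath Realty LP → Oakhollow Services GmbH → Crosswind Industries Corp. (R3): 55% × 49% × 73% × 57% = 11.213895% of Silverbay Textiles S.p.A.
Chain via Pinebrook Group plc → Highfield Foods Inc. → Meridian Media Ltd (R3): 85% × 32% × 44% × 32% = 3.82976% of Silverbay Textiles S.p.A.
Direct interest in Silverbay Textiles S.p.A: 11%.
Aggregating (R2): 11.213895% + 3.82976% + 11% = 26.043655%.

26.043655%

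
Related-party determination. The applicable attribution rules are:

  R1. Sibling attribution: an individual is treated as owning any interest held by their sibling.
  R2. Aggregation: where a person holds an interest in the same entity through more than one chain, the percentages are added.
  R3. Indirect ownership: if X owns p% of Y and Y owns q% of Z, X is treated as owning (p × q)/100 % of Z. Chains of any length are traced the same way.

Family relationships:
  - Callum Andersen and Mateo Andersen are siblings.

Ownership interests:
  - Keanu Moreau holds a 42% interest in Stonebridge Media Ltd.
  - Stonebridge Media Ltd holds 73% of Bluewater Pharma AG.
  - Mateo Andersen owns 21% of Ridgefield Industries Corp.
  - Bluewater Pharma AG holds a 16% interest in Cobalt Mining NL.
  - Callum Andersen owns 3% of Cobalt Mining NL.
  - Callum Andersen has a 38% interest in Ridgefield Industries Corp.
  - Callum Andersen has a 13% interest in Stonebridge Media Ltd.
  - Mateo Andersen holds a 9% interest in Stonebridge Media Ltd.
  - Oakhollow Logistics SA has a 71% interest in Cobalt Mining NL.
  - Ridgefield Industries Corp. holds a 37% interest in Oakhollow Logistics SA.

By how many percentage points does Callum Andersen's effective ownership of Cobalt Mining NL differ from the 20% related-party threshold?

1.0689

By sibling attribution (R1), Callum Andersen is treated as also owning Mateo Andersen's interest in Ridgefield Industries Corp, giving 38% + 21% = 59%.
By sibling attribution (R1), Callum Andersen is treated as also owning Mateo Andersen's interest in Stonebridge Media Ltd, giving 13% + 9% = 22%.
Chain via Ridgefield Industries Corp. → Oakhollow Logistics SA (R3): 59% × 37% × 71% = 15.4993% of Cobalt Mining NL.
Chain via Stonebridge Media Ltd → Bluewater Pharma AG (R3): 22% × 73% × 16% = 2.5696% of Cobalt Mining NL.
Direct interest in Cobalt Mining NL: 3%.
Aggregating (R2): 15.4993% + 2.5696% + 3% = 21.0689%.
21.0689% exceeds the 20% threshold by 1.0689 percentage points.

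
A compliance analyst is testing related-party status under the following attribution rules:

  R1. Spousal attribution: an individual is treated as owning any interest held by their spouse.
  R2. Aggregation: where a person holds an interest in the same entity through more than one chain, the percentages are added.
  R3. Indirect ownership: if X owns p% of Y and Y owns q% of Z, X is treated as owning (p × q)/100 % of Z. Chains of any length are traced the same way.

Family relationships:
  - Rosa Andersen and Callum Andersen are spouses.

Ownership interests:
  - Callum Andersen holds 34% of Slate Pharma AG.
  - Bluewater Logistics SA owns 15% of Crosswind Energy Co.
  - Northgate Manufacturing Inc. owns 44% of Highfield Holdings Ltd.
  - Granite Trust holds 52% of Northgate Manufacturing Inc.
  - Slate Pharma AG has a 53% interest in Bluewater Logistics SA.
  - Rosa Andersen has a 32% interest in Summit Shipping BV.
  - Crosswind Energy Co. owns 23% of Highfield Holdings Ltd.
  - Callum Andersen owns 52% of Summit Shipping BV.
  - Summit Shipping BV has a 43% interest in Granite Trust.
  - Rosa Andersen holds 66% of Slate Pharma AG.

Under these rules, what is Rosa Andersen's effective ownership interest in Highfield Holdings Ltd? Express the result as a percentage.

10.092756%

By spousal attribution (R1), Rosa Andersen is treated as also owning Callum Andersen's interest in Summit Shipping BV, giving 32% + 52% = 84%.
By spousal attribution (R1), Rosa Andersen is treated as also owning Callum Andersen's interest in Slate Pharma AG, giving 66% + 34% = 100%.
Chain via Summit Shipping BV → Granite Trust → Northgate Manufacturing Inc. (R3): 84% × 43% × 52% × 44% = 8.264256% of Highfield Holdings Ltd.
Chain via Slate Pharma AG → Bluewater Logistics SA → Crosswind Energy Co. (R3): 100% × 53% × 15% × 23% = 1.8285% of Highfield Holdings Ltd.
Aggregating (R2): 8.264256% + 1.8285% = 10.092756%.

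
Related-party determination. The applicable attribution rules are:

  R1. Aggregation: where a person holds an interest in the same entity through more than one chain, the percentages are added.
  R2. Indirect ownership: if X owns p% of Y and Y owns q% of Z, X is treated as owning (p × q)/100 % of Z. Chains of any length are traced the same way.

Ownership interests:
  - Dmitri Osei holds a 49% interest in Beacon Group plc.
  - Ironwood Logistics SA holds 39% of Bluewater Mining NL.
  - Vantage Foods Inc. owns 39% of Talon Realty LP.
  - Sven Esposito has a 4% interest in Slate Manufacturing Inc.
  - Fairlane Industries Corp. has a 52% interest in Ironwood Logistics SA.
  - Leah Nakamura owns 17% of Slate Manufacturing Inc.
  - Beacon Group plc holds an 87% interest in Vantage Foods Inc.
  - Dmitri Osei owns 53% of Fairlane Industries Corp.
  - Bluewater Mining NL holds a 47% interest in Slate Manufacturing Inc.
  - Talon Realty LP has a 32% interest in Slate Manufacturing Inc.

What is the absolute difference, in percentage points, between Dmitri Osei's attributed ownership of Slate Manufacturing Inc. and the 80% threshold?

Chain via Beacon Group plc → Vantage Foods Inc. → Talon Realty LP (R2): 49% × 87% × 39% × 32% = 5.320224% of Slate Manufacturing Inc.
Chain via Fairlane Industries Corp. → Ironwood Logistics SA → Bluewater Mining NL (R2): 53% × 52% × 39% × 47% = 5.051748% of Slate Manufacturing Inc.
Aggregating (R1): 5.320224% + 5.051748% = 10.371972%.
10.371972% falls short of the 80% threshold by 69.628028 percentage points.

69.628028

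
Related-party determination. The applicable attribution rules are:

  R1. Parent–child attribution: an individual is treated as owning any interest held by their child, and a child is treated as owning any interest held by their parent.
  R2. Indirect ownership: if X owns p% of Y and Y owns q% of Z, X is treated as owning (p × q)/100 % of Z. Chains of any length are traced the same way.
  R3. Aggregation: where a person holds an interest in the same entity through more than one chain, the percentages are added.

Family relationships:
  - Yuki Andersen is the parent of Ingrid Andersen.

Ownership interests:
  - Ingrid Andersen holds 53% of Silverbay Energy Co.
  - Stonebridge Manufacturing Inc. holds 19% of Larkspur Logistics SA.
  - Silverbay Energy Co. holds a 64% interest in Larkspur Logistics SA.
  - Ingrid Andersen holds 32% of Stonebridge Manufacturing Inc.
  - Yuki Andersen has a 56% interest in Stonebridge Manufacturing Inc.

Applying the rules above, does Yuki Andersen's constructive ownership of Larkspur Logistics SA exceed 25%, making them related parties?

By parent–child attribution (R1), Yuki Andersen is treated as also owning Ingrid Andersen's interest in Stonebridge Manufacturing Inc, giving 56% + 32% = 88%.
By parent–child attribution (R1), Yuki Andersen is treated as owning Ingrid Andersen's 53% interest in Silverbay Energy Co.
Chain via Stonebridge Manufacturing Inc. (R2): 88% × 19% = 16.72% of Larkspur Logistics SA.
Chain via Silverbay Energy Co. (R2): 53% × 64% = 33.92% of Larkspur Logistics SA.
Aggregating (R3): 16.72% + 33.92% = 50.64%.
50.64% exceeds the 25% threshold, so Yuki is a related party to Larkspur Logistics SA.

Yes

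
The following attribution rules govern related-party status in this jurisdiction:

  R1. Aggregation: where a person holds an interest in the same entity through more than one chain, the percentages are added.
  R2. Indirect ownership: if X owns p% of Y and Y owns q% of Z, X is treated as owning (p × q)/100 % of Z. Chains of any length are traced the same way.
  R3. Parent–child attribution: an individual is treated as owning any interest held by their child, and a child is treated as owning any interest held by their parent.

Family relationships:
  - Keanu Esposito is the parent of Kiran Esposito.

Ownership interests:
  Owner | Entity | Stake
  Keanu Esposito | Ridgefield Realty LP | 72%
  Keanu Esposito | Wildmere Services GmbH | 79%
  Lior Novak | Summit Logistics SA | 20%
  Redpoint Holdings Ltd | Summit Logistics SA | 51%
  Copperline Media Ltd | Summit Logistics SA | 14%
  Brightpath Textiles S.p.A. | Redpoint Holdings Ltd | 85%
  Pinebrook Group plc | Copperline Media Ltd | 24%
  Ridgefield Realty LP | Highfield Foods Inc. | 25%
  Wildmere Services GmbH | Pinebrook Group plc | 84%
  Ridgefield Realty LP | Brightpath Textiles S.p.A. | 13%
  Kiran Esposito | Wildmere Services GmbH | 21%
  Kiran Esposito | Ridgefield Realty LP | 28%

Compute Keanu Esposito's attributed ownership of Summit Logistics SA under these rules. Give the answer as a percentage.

By parent–child attribution (R3), Keanu Esposito is treated as also owning Kiran Esposito's interest in Ridgefield Realty LP, giving 72% + 28% = 100%.
By parent–child attribution (R3), Keanu Esposito is treated as also owning Kiran Esposito's interest in Wildmere Services GmbH, giving 79% + 21% = 100%.
Chain via Ridgefield Realty LP → Brightpath Textiles S.p.A. → Redpoint Holdings Ltd (R2): 100% × 13% × 85% × 51% = 5.6355% of Summit Logistics SA.
Chain via Wildmere Services GmbH → Pinebrook Group plc → Copperline Media Ltd (R2): 100% × 84% × 24% × 14% = 2.8224% of Summit Logistics SA.
Aggregating (R1): 5.6355% + 2.8224% = 8.4579%.

8.4579%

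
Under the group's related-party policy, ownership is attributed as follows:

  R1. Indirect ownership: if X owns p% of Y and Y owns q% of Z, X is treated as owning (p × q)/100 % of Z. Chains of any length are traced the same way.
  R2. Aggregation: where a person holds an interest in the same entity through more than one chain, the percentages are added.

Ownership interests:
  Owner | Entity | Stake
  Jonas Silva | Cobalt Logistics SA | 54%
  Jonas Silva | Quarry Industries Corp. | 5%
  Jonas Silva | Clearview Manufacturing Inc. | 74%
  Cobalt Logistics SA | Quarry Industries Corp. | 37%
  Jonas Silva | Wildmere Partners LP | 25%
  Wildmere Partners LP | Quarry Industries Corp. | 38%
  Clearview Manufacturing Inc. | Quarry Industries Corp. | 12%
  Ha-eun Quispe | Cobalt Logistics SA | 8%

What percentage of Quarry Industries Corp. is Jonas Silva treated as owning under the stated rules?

43.36%

Chain via Wildmere Partners LP (R1): 25% × 38% = 9.5% of Quarry Industries Corp.
Chain via Cobalt Logistics SA (R1): 54% × 37% = 19.98% of Quarry Industries Corp.
Chain via Clearview Manufacturing Inc. (R1): 74% × 12% = 8.88% of Quarry Industries Corp.
Direct interest in Quarry Industries Corp: 5%.
Aggregating (R2): 9.5% + 19.98% + 8.88% + 5% = 43.36%.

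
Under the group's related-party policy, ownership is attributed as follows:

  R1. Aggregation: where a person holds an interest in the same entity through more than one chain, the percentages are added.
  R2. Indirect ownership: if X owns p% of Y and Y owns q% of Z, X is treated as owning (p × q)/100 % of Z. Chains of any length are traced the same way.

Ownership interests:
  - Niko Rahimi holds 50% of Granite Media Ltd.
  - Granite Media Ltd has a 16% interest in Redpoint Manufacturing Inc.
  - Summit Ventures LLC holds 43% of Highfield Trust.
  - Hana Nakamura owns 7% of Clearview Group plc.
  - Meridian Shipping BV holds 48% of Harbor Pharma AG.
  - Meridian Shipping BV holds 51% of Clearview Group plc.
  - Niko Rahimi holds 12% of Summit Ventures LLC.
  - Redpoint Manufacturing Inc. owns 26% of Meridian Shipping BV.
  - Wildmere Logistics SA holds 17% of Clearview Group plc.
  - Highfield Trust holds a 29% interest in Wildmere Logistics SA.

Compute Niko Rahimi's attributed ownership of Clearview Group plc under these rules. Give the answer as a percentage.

Chain via Summit Ventures LLC → Highfield Trust → Wildmere Logistics SA (R2): 12% × 43% × 29% × 17% = 0.254388% of Clearview Group plc.
Chain via Granite Media Ltd → Redpoint Manufacturing Inc. → Meridian Shipping BV (R2): 50% × 16% × 26% × 51% = 1.0608% of Clearview Group plc.
Aggregating (R1): 0.254388% + 1.0608% = 1.315188%.

1.315188%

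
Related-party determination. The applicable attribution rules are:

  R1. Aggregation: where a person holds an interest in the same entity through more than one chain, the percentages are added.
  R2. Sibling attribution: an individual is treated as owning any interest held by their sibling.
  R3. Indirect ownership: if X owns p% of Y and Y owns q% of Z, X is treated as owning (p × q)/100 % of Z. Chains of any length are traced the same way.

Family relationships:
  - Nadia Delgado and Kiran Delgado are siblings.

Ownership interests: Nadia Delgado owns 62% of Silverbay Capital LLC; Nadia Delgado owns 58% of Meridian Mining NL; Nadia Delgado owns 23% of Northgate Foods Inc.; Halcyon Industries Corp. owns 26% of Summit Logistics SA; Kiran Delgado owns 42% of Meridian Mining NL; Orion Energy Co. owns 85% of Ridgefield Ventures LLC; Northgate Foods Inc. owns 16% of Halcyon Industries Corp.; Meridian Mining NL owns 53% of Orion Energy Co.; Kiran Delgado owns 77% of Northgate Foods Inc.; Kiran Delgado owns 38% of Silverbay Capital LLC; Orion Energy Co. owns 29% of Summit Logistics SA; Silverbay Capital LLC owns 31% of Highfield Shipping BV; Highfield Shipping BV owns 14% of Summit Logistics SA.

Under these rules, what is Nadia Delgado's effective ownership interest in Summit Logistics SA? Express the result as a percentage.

23.87%

By sibling attribution (R2), Nadia Delgado is treated as also owning Kiran Delgado's interest in Meridian Mining NL, giving 58% + 42% = 100%.
By sibling attribution (R2), Nadia Delgado is treated as also owning Kiran Delgado's interest in Northgate Foods Inc, giving 23% + 77% = 100%.
By sibling attribution (R2), Nadia Delgado is treated as also owning Kiran Delgado's interest in Silverbay Capital LLC, giving 62% + 38% = 100%.
Chain via Meridian Mining NL → Orion Energy Co. (R3): 100% × 53% × 29% = 15.37% of Summit Logistics SA.
Chain via Northgate Foods Inc. → Halcyon Industries Corp. (R3): 100% × 16% × 26% = 4.16% of Summit Logistics SA.
Chain via Silverbay Capital LLC → Highfield Shipping BV (R3): 100% × 31% × 14% = 4.34% of Summit Logistics SA.
Aggregating (R1): 15.37% + 4.16% + 4.34% = 23.87%.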